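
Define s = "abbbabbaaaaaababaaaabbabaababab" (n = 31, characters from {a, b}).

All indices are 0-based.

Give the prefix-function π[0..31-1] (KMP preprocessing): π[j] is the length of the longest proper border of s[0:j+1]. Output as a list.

[0, 0, 0, 0, 1, 2, 3, 1, 1, 1, 1, 1, 1, 2, 1, 2, 1, 1, 1, 1, 2, 3, 1, 2, 1, 1, 2, 1, 2, 1, 2]

π[0] = 0
j=1 s[j]='b': π[1]=0 (border '')
j=2 s[j]='b': π[2]=0 (border '')
j=3 s[j]='b': π[3]=0 (border '')
j=4 s[j]='a': π[4]=1 (border 'a')
j=5 s[j]='b': π[5]=2 (border 'ab')
j=6 s[j]='b': π[6]=3 (border 'abb')
j=7 s[j]='a': k: 3→0; π[7]=1 (border 'a')
j=8 s[j]='a': k: 1→0; π[8]=1 (border 'a')
j=9 s[j]='a': k: 1→0; π[9]=1 (border 'a')
j=10 s[j]='a': k: 1→0; π[10]=1 (border 'a')
j=11 s[j]='a': k: 1→0; π[11]=1 (border 'a')
j=12 s[j]='a': k: 1→0; π[12]=1 (border 'a')
j=13 s[j]='b': π[13]=2 (border 'ab')
j=14 s[j]='a': k: 2→0; π[14]=1 (border 'a')
j=15 s[j]='b': π[15]=2 (border 'ab')
j=16 s[j]='a': k: 2→0; π[16]=1 (border 'a')
j=17 s[j]='a': k: 1→0; π[17]=1 (border 'a')
j=18 s[j]='a': k: 1→0; π[18]=1 (border 'a')
j=19 s[j]='a': k: 1→0; π[19]=1 (border 'a')
j=20 s[j]='b': π[20]=2 (border 'ab')
j=21 s[j]='b': π[21]=3 (border 'abb')
j=22 s[j]='a': k: 3→0; π[22]=1 (border 'a')
j=23 s[j]='b': π[23]=2 (border 'ab')
j=24 s[j]='a': k: 2→0; π[24]=1 (border 'a')
j=25 s[j]='a': k: 1→0; π[25]=1 (border 'a')
j=26 s[j]='b': π[26]=2 (border 'ab')
j=27 s[j]='a': k: 2→0; π[27]=1 (border 'a')
j=28 s[j]='b': π[28]=2 (border 'ab')
j=29 s[j]='a': k: 2→0; π[29]=1 (border 'a')
j=30 s[j]='b': π[30]=2 (border 'ab')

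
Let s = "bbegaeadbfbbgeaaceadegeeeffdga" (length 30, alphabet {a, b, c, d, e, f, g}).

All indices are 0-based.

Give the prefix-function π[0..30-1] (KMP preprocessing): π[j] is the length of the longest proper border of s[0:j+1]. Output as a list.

[0, 1, 0, 0, 0, 0, 0, 0, 1, 0, 1, 2, 0, 0, 0, 0, 0, 0, 0, 0, 0, 0, 0, 0, 0, 0, 0, 0, 0, 0]

π[0] = 0
j=1 s[j]='b': π[1]=1 (border 'b')
j=2 s[j]='e': k: 1→0; π[2]=0 (border '')
j=3 s[j]='g': π[3]=0 (border '')
j=4 s[j]='a': π[4]=0 (border '')
j=5 s[j]='e': π[5]=0 (border '')
j=6 s[j]='a': π[6]=0 (border '')
j=7 s[j]='d': π[7]=0 (border '')
j=8 s[j]='b': π[8]=1 (border 'b')
j=9 s[j]='f': k: 1→0; π[9]=0 (border '')
j=10 s[j]='b': π[10]=1 (border 'b')
j=11 s[j]='b': π[11]=2 (border 'bb')
j=12 s[j]='g': k: 2→1→0; π[12]=0 (border '')
j=13 s[j]='e': π[13]=0 (border '')
j=14 s[j]='a': π[14]=0 (border '')
j=15 s[j]='a': π[15]=0 (border '')
j=16 s[j]='c': π[16]=0 (border '')
j=17 s[j]='e': π[17]=0 (border '')
j=18 s[j]='a': π[18]=0 (border '')
j=19 s[j]='d': π[19]=0 (border '')
j=20 s[j]='e': π[20]=0 (border '')
j=21 s[j]='g': π[21]=0 (border '')
j=22 s[j]='e': π[22]=0 (border '')
j=23 s[j]='e': π[23]=0 (border '')
j=24 s[j]='e': π[24]=0 (border '')
j=25 s[j]='f': π[25]=0 (border '')
j=26 s[j]='f': π[26]=0 (border '')
j=27 s[j]='d': π[27]=0 (border '')
j=28 s[j]='g': π[28]=0 (border '')
j=29 s[j]='a': π[29]=0 (border '')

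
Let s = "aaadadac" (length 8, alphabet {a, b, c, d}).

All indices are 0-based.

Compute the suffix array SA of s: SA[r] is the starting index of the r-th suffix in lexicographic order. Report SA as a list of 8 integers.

[0, 1, 6, 4, 2, 7, 5, 3]

rank→(start, suffix):
  0 → (0, 'aaadadac')
  1 → (1, 'aadadac')
  2 → (6, 'ac')
  3 → (4, 'adac')
  4 → (2, 'adadac')
  5 → (7, 'c')
  6 → (5, 'dac')
  7 → (3, 'dadac')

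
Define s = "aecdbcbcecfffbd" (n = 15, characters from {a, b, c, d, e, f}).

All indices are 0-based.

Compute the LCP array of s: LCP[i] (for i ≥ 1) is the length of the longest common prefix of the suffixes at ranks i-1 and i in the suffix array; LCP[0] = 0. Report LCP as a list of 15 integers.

[0, 0, 2, 1, 0, 1, 1, 1, 0, 1, 0, 2, 0, 1, 2]

rank | idx | suffix
   0 |   0 | aecdbcbcecfffbd
   1 |   4 | bcbcecfffbd
   2 |   6 | bcecfffbd
   3 |  13 | bd
   4 |   5 | cbcecfffbd
   5 |   2 | cdbcbcecfffbd
   6 |   7 | cecfffbd
   7 |   9 | cfffbd
   8 |  14 | d
   9 |   3 | dbcbcecfffbd
  10 |   1 | ecdbcbcecfffbd
  11 |   8 | ecfffbd
  12 |  12 | fbd
  13 |  11 | ffbd
  14 |  10 | fffbd

SA = [0, 4, 6, 13, 5, 2, 7, 9, 14, 3, 1, 8, 12, 11, 10]
i: (SA[i-1],SA[i]) lcp shared
  1: (0,4) 0 ''
  2: (4,6) 2 'bc'
  3: (6,13) 1 'b'
  4: (13,5) 0 ''
  5: (5,2) 1 'c'
  6: (2,7) 1 'c'
  7: (7,9) 1 'c'
  8: (9,14) 0 ''
  9: (14,3) 1 'd'
  10: (3,1) 0 ''
  11: (1,8) 2 'ec'
  12: (8,12) 0 ''
  13: (12,11) 1 'f'
  14: (11,10) 2 'ff'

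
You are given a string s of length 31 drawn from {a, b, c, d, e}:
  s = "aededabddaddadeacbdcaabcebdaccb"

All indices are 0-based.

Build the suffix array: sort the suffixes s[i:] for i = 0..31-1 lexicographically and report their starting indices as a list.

[20, 21, 5, 15, 27, 9, 12, 0, 30, 22, 25, 17, 6, 19, 29, 16, 28, 23, 4, 26, 8, 11, 18, 7, 10, 13, 2, 14, 24, 3, 1]

rank | idx | suffix
   0 |  20 | aabcebdaccb
   1 |  21 | abcebdaccb
   2 |   5 | abddaddadeacbdcaabcebdaccb
   3 |  15 | acbdcaabcebdaccb
   4 |  27 | accb
   5 |   9 | addadeacbdcaabcebdaccb
   6 |  12 | adeacbdcaabcebdaccb
   7 |   0 | aededabddaddadeacbdcaabcebdaccb
   8 |  30 | b
   9 |  22 | bcebdaccb
  10 |  25 | bdaccb
  11 |  17 | bdcaabcebdaccb
  12 |   6 | bddaddadeacbdcaabcebdaccb
  13 |  19 | caabcebdaccb
  14 |  29 | cb
  15 |  16 | cbdcaabcebdaccb
  16 |  28 | ccb
  17 |  23 | cebdaccb
  18 |   4 | dabddaddadeacbdcaabcebdaccb
  19 |  26 | daccb
  20 |   8 | daddadeacbdcaabcebdaccb
  21 |  11 | dadeacbdcaabcebdaccb
  22 |  18 | dcaabcebdaccb
  23 |   7 | ddaddadeacbdcaabcebdaccb
  24 |  10 | ddadeacbdcaabcebdaccb
  25 |  13 | deacbdcaabcebdaccb
  26 |   2 | dedabddaddadeacbdcaabcebdaccb
  27 |  14 | eacbdcaabcebdaccb
  28 |  24 | ebdaccb
  29 |   3 | edabddaddadeacbdcaabcebdaccb
  30 |   1 | ededabddaddadeacbdcaabcebdaccb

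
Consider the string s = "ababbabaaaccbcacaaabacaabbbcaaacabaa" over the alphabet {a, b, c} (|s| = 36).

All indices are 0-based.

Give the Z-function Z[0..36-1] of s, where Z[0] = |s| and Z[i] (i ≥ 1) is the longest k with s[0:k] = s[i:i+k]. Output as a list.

[36, 0, 2, 0, 0, 3, 0, 1, 1, 1, 0, 0, 0, 0, 1, 0, 1, 1, 3, 0, 1, 0, 1, 2, 0, 0, 0, 0, 1, 1, 1, 0, 3, 0, 1, 1]

Z[0]=36
i=1: fresh scan; Z[1]=0
i=2: fresh scan; Z[2]=2 scan→box=[2,4)
i=3: min(r-i=1, Z[1]=0)=0; Z[3]=0
i=4: fresh scan; Z[4]=0
i=5: fresh scan; Z[5]=3 scan→box=[5,8)
i=6: min(r-i=2, Z[1]=0)=0; Z[6]=0
i=7: min(r-i=1, Z[2]=2)=1; Z[7]=1
i=8: fresh scan; Z[8]=1 scan→box=[8,9)
i=9: fresh scan; Z[9]=1 scan→box=[9,10)
i=10: fresh scan; Z[10]=0
i=11: fresh scan; Z[11]=0
i=12: fresh scan; Z[12]=0
i=13: fresh scan; Z[13]=0
i=14: fresh scan; Z[14]=1 scan→box=[14,15)
i=15: fresh scan; Z[15]=0
i=16: fresh scan; Z[16]=1 scan→box=[16,17)
i=17: fresh scan; Z[17]=1 scan→box=[17,18)
i=18: fresh scan; Z[18]=3 scan→box=[18,21)
i=19: min(r-i=2, Z[1]=0)=0; Z[19]=0
i=20: min(r-i=1, Z[2]=2)=1; Z[20]=1
i=21: fresh scan; Z[21]=0
i=22: fresh scan; Z[22]=1 scan→box=[22,23)
i=23: fresh scan; Z[23]=2 scan→box=[23,25)
i=24: min(r-i=1, Z[1]=0)=0; Z[24]=0
i=25: fresh scan; Z[25]=0
i=26: fresh scan; Z[26]=0
i=27: fresh scan; Z[27]=0
i=28: fresh scan; Z[28]=1 scan→box=[28,29)
i=29: fresh scan; Z[29]=1 scan→box=[29,30)
i=30: fresh scan; Z[30]=1 scan→box=[30,31)
i=31: fresh scan; Z[31]=0
i=32: fresh scan; Z[32]=3 scan→box=[32,35)
i=33: min(r-i=2, Z[1]=0)=0; Z[33]=0
i=34: min(r-i=1, Z[2]=2)=1; Z[34]=1
i=35: fresh scan; Z[35]=1 scan→box=[35,36)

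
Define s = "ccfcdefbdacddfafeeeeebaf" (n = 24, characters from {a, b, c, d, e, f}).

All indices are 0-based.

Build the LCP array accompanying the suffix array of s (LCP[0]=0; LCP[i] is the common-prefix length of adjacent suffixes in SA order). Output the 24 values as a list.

[0, 1, 2, 0, 1, 0, 1, 2, 1, 0, 1, 1, 1, 0, 1, 2, 3, 4, 1, 0, 1, 1, 1, 1]

rank→(start, suffix):
  0 → (9, 'acddfafeeeeebaf')
  1 → (22, 'af')
  2 → (14, 'afeeeeebaf')
  3 → (21, 'baf')
  4 → (7, 'bdacddfafeeeeebaf')
  5 → (0, 'ccfcdefbdacddfafeeeeebaf')
  6 → (10, 'cddfafeeeeebaf')
  7 → (3, 'cdefbdacddfafeeeeebaf')
  8 → (1, 'cfcdefbdacddfafeeeeebaf')
  9 → (8, 'dacddfafeeeeebaf')
  10 → (11, 'ddfafeeeeebaf')
  11 → (4, 'defbdacddfafeeeeebaf')
  12 → (12, 'dfafeeeeebaf')
  13 → (20, 'ebaf')
  14 → (19, 'eebaf')
  15 → (18, 'eeebaf')
  16 → (17, 'eeeebaf')
  17 → (16, 'eeeeebaf')
  18 → (5, 'efbdacddfafeeeeebaf')
  19 → (23, 'f')
  20 → (13, 'fafeeeeebaf')
  21 → (6, 'fbdacddfafeeeeebaf')
  22 → (2, 'fcdefbdacddfafeeeeebaf')
  23 → (15, 'feeeeebaf')

SA = [9, 22, 14, 21, 7, 0, 10, 3, 1, 8, 11, 4, 12, 20, 19, 18, 17, 16, 5, 23, 13, 6, 2, 15]
rank  pair      lcp
   1  s[9:],s[22:]  1  'a'
   2  s[22:],s[14:]  2  'af'
   3  s[14:],s[21:]  0  ''
   4  s[21:],s[7:]  1  'b'
   5  s[7:],s[0:]  0  ''
   6  s[0:],s[10:]  1  'c'
   7  s[10:],s[3:]  2  'cd'
   8  s[3:],s[1:]  1  'c'
   9  s[1:],s[8:]  0  ''
  10  s[8:],s[11:]  1  'd'
  11  s[11:],s[4:]  1  'd'
  12  s[4:],s[12:]  1  'd'
  13  s[12:],s[20:]  0  ''
  14  s[20:],s[19:]  1  'e'
  15  s[19:],s[18:]  2  'ee'
  16  s[18:],s[17:]  3  'eee'
  17  s[17:],s[16:]  4  'eeee'
  18  s[16:],s[5:]  1  'e'
  19  s[5:],s[23:]  0  ''
  20  s[23:],s[13:]  1  'f'
  21  s[13:],s[6:]  1  'f'
  22  s[6:],s[2:]  1  'f'
  23  s[2:],s[15:]  1  'f'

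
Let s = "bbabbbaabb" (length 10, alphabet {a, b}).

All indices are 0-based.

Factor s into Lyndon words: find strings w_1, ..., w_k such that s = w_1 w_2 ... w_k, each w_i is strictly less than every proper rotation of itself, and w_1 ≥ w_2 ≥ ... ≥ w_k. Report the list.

emit factor 1: 'b' (i=0, period=1)
emit factor 2: 'b' (i=1, period=1)
emit factor 3: 'abbb' (i=2, period=4)
emit factor 4: 'aabb' (i=6, period=4)

["b", "b", "abbb", "aabb"]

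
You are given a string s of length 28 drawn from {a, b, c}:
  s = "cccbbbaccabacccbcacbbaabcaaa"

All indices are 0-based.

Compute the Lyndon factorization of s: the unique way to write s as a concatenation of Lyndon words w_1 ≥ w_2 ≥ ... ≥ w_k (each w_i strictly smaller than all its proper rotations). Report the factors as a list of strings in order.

["c", "c", "c", "b", "b", "b", "acc", "abacccbcacbb", "aabc", "a", "a", "a"]

emit factor 1: 'c' (i=0, period=1)
emit factor 2: 'c' (i=1, period=1)
emit factor 3: 'c' (i=2, period=1)
emit factor 4: 'b' (i=3, period=1)
emit factor 5: 'b' (i=4, period=1)
emit factor 6: 'b' (i=5, period=1)
emit factor 7: 'acc' (i=6, period=3)
emit factor 8: 'abacccbcacbb' (i=9, period=12)
emit factor 9: 'aabc' (i=21, period=4)
emit factor 10: 'a' (i=25, period=1)
emit factor 11: 'a' (i=26, period=1)
emit factor 12: 'a' (i=27, period=1)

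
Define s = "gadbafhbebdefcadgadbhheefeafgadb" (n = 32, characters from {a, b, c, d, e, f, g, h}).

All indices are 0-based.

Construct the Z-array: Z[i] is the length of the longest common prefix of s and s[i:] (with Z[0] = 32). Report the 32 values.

Z[0]=32
i=1: outside box; Z[1]=0
i=2: outside box; Z[2]=0
i=3: outside box; Z[3]=0
i=4: outside box; Z[4]=0
i=5: outside box; Z[5]=0
i=6: outside box; Z[6]=0
i=7: outside box; Z[7]=0
i=8: outside box; Z[8]=0
i=9: outside box; Z[9]=0
i=10: outside box; Z[10]=0
i=11: outside box; Z[11]=0
i=12: outside box; Z[12]=0
i=13: outside box; Z[13]=0
i=14: outside box; Z[14]=0
i=15: outside box; Z[15]=0
i=16: outside box; Z[16]=4 extend→box=[16,20)
i=17: min(r-i=3, Z[1]=0)=0; Z[17]=0
i=18: min(r-i=2, Z[2]=0)=0; Z[18]=0
i=19: min(r-i=1, Z[3]=0)=0; Z[19]=0
i=20: outside box; Z[20]=0
i=21: outside box; Z[21]=0
i=22: outside box; Z[22]=0
i=23: outside box; Z[23]=0
i=24: outside box; Z[24]=0
i=25: outside box; Z[25]=0
i=26: outside box; Z[26]=0
i=27: outside box; Z[27]=0
i=28: outside box; Z[28]=4 extend→box=[28,32)
i=29: min(r-i=3, Z[1]=0)=0; Z[29]=0
i=30: min(r-i=2, Z[2]=0)=0; Z[30]=0
i=31: min(r-i=1, Z[3]=0)=0; Z[31]=0

[32, 0, 0, 0, 0, 0, 0, 0, 0, 0, 0, 0, 0, 0, 0, 0, 4, 0, 0, 0, 0, 0, 0, 0, 0, 0, 0, 0, 4, 0, 0, 0]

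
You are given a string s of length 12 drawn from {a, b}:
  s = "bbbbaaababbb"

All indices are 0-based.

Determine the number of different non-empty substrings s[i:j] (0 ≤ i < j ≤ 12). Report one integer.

rank→(start, suffix):
  0 → (4, 'aaababbb')
  1 → (5, 'aababbb')
  2 → (6, 'ababbb')
  3 → (8, 'abbb')
  4 → (11, 'b')
  5 → (3, 'baaababbb')
  6 → (7, 'babbb')
  7 → (10, 'bb')
  8 → (2, 'bbaaababbb')
  9 → (9, 'bbb')
  10 → (1, 'bbbaaababbb')
  11 → (0, 'bbbbaaababbb')

SA = [4, 5, 6, 8, 11, 3, 7, 10, 2, 9, 1, 0]
i: (SA[i-1],SA[i]) lcp shared
  1: (4,5) 2 'aa'
  2: (5,6) 1 'a'
  3: (6,8) 2 'ab'
  4: (8,11) 0 ''
  5: (11,3) 1 'b'
  6: (3,7) 2 'ba'
  7: (7,10) 1 'b'
  8: (10,2) 2 'bb'
  9: (2,9) 2 'bb'
  10: (9,1) 3 'bbb'
  11: (1,0) 3 'bbb'

n(n+1)/2 = 12·13/2 = 78
Σ LCP = 0 + 2 + 1 + 2 + 0 + 1 + 2 + 1 + 2 + 2 + 3 + 3 = 19
distinct = 78 − 19 = 59

59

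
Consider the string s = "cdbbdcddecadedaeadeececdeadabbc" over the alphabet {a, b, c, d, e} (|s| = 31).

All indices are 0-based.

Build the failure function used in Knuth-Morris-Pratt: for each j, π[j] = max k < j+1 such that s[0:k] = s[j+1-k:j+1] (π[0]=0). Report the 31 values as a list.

[0, 0, 0, 0, 0, 1, 2, 0, 0, 1, 0, 0, 0, 0, 0, 0, 0, 0, 0, 0, 1, 0, 1, 2, 0, 0, 0, 0, 0, 0, 1]

π[0] = 0
j=1 s[j]='d': π[1]=0 (border '')
j=2 s[j]='b': π[2]=0 (border '')
j=3 s[j]='b': π[3]=0 (border '')
j=4 s[j]='d': π[4]=0 (border '')
j=5 s[j]='c': π[5]=1 (border 'c')
j=6 s[j]='d': π[6]=2 (border 'cd')
j=7 s[j]='d': k: 2→0; π[7]=0 (border '')
j=8 s[j]='e': π[8]=0 (border '')
j=9 s[j]='c': π[9]=1 (border 'c')
j=10 s[j]='a': k: 1→0; π[10]=0 (border '')
j=11 s[j]='d': π[11]=0 (border '')
j=12 s[j]='e': π[12]=0 (border '')
j=13 s[j]='d': π[13]=0 (border '')
j=14 s[j]='a': π[14]=0 (border '')
j=15 s[j]='e': π[15]=0 (border '')
j=16 s[j]='a': π[16]=0 (border '')
j=17 s[j]='d': π[17]=0 (border '')
j=18 s[j]='e': π[18]=0 (border '')
j=19 s[j]='e': π[19]=0 (border '')
j=20 s[j]='c': π[20]=1 (border 'c')
j=21 s[j]='e': k: 1→0; π[21]=0 (border '')
j=22 s[j]='c': π[22]=1 (border 'c')
j=23 s[j]='d': π[23]=2 (border 'cd')
j=24 s[j]='e': k: 2→0; π[24]=0 (border '')
j=25 s[j]='a': π[25]=0 (border '')
j=26 s[j]='d': π[26]=0 (border '')
j=27 s[j]='a': π[27]=0 (border '')
j=28 s[j]='b': π[28]=0 (border '')
j=29 s[j]='b': π[29]=0 (border '')
j=30 s[j]='c': π[30]=1 (border 'c')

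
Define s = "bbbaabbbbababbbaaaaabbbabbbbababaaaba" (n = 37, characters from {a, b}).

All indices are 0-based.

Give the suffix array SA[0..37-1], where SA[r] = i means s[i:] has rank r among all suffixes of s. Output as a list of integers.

rank | idx | suffix
   0 |  36 | a
   1 |  15 | aaaaabbbabbbbababaaaba
   2 |  16 | aaaabbbabbbbababaaaba
   3 |  32 | aaaba
   4 |  17 | aaabbbabbbbababaaaba
   5 |  33 | aaba
   6 |  18 | aabbbabbbbababaaaba
   7 |   3 | aabbbbababbbaaaaabbbabbbbababaaaba
   8 |  34 | aba
   9 |  30 | abaaaba
  10 |  28 | ababaaaba
  11 |   9 | ababbbaaaaabbbabbbbababaaaba
  12 |  11 | abbbaaaaabbbabbbbababaaaba
  13 |  19 | abbbabbbbababaaaba
  14 |  23 | abbbbababaaaba
  15 |   4 | abbbbababbbaaaaabbbabbbbababaaaba
  16 |  35 | ba
  17 |  14 | baaaaabbbabbbbababaaaba
  18 |  31 | baaaba
  19 |   2 | baabbbbababbbaaaaabbbabbbbababaaaba
  20 |  29 | babaaaba
  21 |  27 | bababaaaba
  22 |   8 | bababbbaaaaabbbabbbbababaaaba
  23 |  10 | babbbaaaaabbbabbbbababaaaba
  24 |  22 | babbbbababaaaba
  25 |  13 | bbaaaaabbbabbbbababaaaba
  26 |   1 | bbaabbbbababbbaaaaabbbabbbbababaaaba
  27 |  26 | bbababaaaba
  28 |   7 | bbababbbaaaaabbbabbbbababaaaba
  29 |  21 | bbabbbbababaaaba
  30 |  12 | bbbaaaaabbbabbbbababaaaba
  31 |   0 | bbbaabbbbababbbaaaaabbbabbbbababaaaba
  32 |  25 | bbbababaaaba
  33 |   6 | bbbababbbaaaaabbbabbbbababaaaba
  34 |  20 | bbbabbbbababaaaba
  35 |  24 | bbbbababaaaba
  36 |   5 | bbbbababbbaaaaabbbabbbbababaaaba

[36, 15, 16, 32, 17, 33, 18, 3, 34, 30, 28, 9, 11, 19, 23, 4, 35, 14, 31, 2, 29, 27, 8, 10, 22, 13, 1, 26, 7, 21, 12, 0, 25, 6, 20, 24, 5]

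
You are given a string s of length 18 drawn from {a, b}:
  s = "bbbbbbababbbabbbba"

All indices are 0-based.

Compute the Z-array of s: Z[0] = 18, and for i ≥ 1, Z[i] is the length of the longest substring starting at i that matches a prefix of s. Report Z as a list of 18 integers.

[18, 5, 4, 3, 2, 1, 0, 1, 0, 3, 2, 1, 0, 4, 3, 2, 1, 0]

Z[0]=18
i=1: fresh scan; Z[1]=5 grow→box=[1,6)
i=2: min(r-i=4, Z[1]=5)=4; Z[2]=4
i=3: min(r-i=3, Z[2]=4)=3; Z[3]=3
i=4: min(r-i=2, Z[3]=3)=2; Z[4]=2
i=5: min(r-i=1, Z[4]=2)=1; Z[5]=1
i=6: fresh scan; Z[6]=0
i=7: fresh scan; Z[7]=1 grow→box=[7,8)
i=8: fresh scan; Z[8]=0
i=9: fresh scan; Z[9]=3 grow→box=[9,12)
i=10: min(r-i=2, Z[1]=5)=2; Z[10]=2
i=11: min(r-i=1, Z[2]=4)=1; Z[11]=1
i=12: fresh scan; Z[12]=0
i=13: fresh scan; Z[13]=4 grow→box=[13,17)
i=14: min(r-i=3, Z[1]=5)=3; Z[14]=3
i=15: min(r-i=2, Z[2]=4)=2; Z[15]=2
i=16: min(r-i=1, Z[3]=3)=1; Z[16]=1
i=17: fresh scan; Z[17]=0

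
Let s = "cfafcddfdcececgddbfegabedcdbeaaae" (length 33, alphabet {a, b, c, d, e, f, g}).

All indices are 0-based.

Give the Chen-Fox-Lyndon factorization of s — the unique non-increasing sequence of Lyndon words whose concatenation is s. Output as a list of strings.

emit factor 1: 'cf' (i=0, period=2)
emit factor 2: 'afcddfdcececgddbfeg' (i=2, period=19)
emit factor 3: 'abedcdbe' (i=21, period=8)
emit factor 4: 'aaae' (i=29, period=4)

["cf", "afcddfdcececgddbfeg", "abedcdbe", "aaae"]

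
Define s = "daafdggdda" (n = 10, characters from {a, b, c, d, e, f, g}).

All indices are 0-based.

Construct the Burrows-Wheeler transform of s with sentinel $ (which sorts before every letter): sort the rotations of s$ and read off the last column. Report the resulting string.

rank  rotation     last
    0  $daafdggdda  a
    1  a$daafdggdd  d
    2  aafdggdda$d  d
    3  afdggdda$da  a
    4  da$daafdggd  d
    5  daafdggdda$  $
    6  dda$daafdgg  g
    7  dggdda$daaf  f
    8  fdggdda$daa  a
    9  gdda$daafdg  g
   10  ggdda$daafd  d

addad$gfagd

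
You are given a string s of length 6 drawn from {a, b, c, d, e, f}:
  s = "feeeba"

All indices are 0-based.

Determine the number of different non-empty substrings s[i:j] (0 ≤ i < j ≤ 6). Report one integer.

sorted suffixes:
  #0 SA[0]=5  'a'
  #1 SA[1]=4  'ba'
  #2 SA[2]=3  'eba'
  #3 SA[3]=2  'eeba'
  #4 SA[4]=1  'eeeba'
  #5 SA[5]=0  'feeeba'

SA = [5, 4, 3, 2, 1, 0]
i: (SA[i-1],SA[i]) lcp shared
  1: (5,4) 0 ''
  2: (4,3) 0 ''
  3: (3,2) 1 'e'
  4: (2,1) 2 'ee'
  5: (1,0) 0 ''

n(n+1)/2 = 6·7/2 = 21
Σ LCP = 0 + 0 + 0 + 1 + 2 + 0 = 3
distinct = 21 − 3 = 18

18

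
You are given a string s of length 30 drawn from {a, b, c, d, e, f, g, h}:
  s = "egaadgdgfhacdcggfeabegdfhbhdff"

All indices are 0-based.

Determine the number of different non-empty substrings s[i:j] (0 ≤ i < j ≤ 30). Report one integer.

sorted suffixes:
  #0 SA[0]=2  'aadgdgfhacdcggfeabegdfhbhdff'
  #1 SA[1]=18  'abegdfhbhdff'
  #2 SA[2]=10  'acdcggfeabegdfhbhdff'
  #3 SA[3]=3  'adgdgfhacdcggfeabegdfhbhdff'
  #4 SA[4]=19  'begdfhbhdff'
  #5 SA[5]=25  'bhdff'
  #6 SA[6]=11  'cdcggfeabegdfhbhdff'
  #7 SA[7]=13  'cggfeabegdfhbhdff'
  #8 SA[8]=12  'dcggfeabegdfhbhdff'
  #9 SA[9]=27  'dff'
  #10 SA[10]=22  'dfhbhdff'
  #11 SA[11]=4  'dgdgfhacdcggfeabegdfhbhdff'
  #12 SA[12]=6  'dgfhacdcggfeabegdfhbhdff'
  #13 SA[13]=17  'eabegdfhbhdff'
  #14 SA[14]=0  'egaadgdgfhacdcggfeabegdfhbhdff'
  #15 SA[15]=20  'egdfhbhdff'
  #16 SA[16]=29  'f'
  #17 SA[17]=16  'feabegdfhbhdff'
  #18 SA[18]=28  'ff'
  #19 SA[19]=8  'fhacdcggfeabegdfhbhdff'
  #20 SA[20]=23  'fhbhdff'
  #21 SA[21]=1  'gaadgdgfhacdcggfeabegdfhbhdff'
  #22 SA[22]=21  'gdfhbhdff'
  #23 SA[23]=5  'gdgfhacdcggfeabegdfhbhdff'
  #24 SA[24]=15  'gfeabegdfhbhdff'
  #25 SA[25]=7  'gfhacdcggfeabegdfhbhdff'
  #26 SA[26]=14  'ggfeabegdfhbhdff'
  #27 SA[27]=9  'hacdcggfeabegdfhbhdff'
  #28 SA[28]=24  'hbhdff'
  #29 SA[29]=26  'hdff'

SA = [2, 18, 10, 3, 19, 25, 11, 13, 12, 27, 22, 4, 6, 17, 0, 20, 29, 16, 28, 8, 23, 1, 21, 5, 15, 7, 14, 9, 24, 26]
[i] adj suffixes → lcp
  [1] 2/18 → 1 ('a')
  [2] 18/10 → 1 ('a')
  [3] 10/3 → 1 ('a')
  [4] 3/19 → 0 ('')
  [5] 19/25 → 1 ('b')
  [6] 25/11 → 0 ('')
  [7] 11/13 → 1 ('c')
  [8] 13/12 → 0 ('')
  [9] 12/27 → 1 ('d')
  [10] 27/22 → 2 ('df')
  [11] 22/4 → 1 ('d')
  [12] 4/6 → 2 ('dg')
  [13] 6/17 → 0 ('')
  [14] 17/0 → 1 ('e')
  [15] 0/20 → 2 ('eg')
  [16] 20/29 → 0 ('')
  [17] 29/16 → 1 ('f')
  [18] 16/28 → 1 ('f')
  [19] 28/8 → 1 ('f')
  [20] 8/23 → 2 ('fh')
  [21] 23/1 → 0 ('')
  [22] 1/21 → 1 ('g')
  [23] 21/5 → 2 ('gd')
  [24] 5/15 → 1 ('g')
  [25] 15/7 → 2 ('gf')
  [26] 7/14 → 1 ('g')
  [27] 14/9 → 0 ('')
  [28] 9/24 → 1 ('h')
  [29] 24/26 → 1 ('h')

n(n+1)/2 = 30·31/2 = 465
Σ LCP = 0 + 1 + 1 + 1 + 0 + 1 + 0 + 1 + 0 + 1 + 2 + 1 + 2 + 0 + 1 + 2 + 0 + 1 + 1 + 1 + 2 + 0 + 1 + 2 + 1 + 2 + 1 + 0 + 1 + 1 = 28
distinct = 465 − 28 = 437

437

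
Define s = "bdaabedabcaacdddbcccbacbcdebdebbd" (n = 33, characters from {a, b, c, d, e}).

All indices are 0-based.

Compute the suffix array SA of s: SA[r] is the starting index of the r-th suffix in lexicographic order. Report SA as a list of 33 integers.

rank | idx | suffix
   0 |   2 | aabedabcaacdddbcccbacbcdebdebbd
   1 |  10 | aacdddbcccbacbcdebdebbd
   2 |   7 | abcaacdddbcccbacbcdebdebbd
   3 |   3 | abedabcaacdddbcccbacbcdebdebbd
   4 |  21 | acbcdebdebbd
   5 |  11 | acdddbcccbacbcdebdebbd
   6 |  20 | bacbcdebdebbd
   7 |  30 | bbd
   8 |   8 | bcaacdddbcccbacbcdebdebbd
   9 |  16 | bcccbacbcdebdebbd
  10 |  23 | bcdebdebbd
  11 |  31 | bd
  12 |   0 | bdaabedabcaacdddbcccbacbcdebdebbd
  13 |  27 | bdebbd
  14 |   4 | bedabcaacdddbcccbacbcdebdebbd
  15 |   9 | caacdddbcccbacbcdebdebbd
  16 |  19 | cbacbcdebdebbd
  17 |  22 | cbcdebdebbd
  18 |  18 | ccbacbcdebdebbd
  19 |  17 | cccbacbcdebdebbd
  20 |  12 | cdddbcccbacbcdebdebbd
  21 |  24 | cdebdebbd
  22 |  32 | d
  23 |   1 | daabedabcaacdddbcccbacbcdebdebbd
  24 |   6 | dabcaacdddbcccbacbcdebdebbd
  25 |  15 | dbcccbacbcdebdebbd
  26 |  14 | ddbcccbacbcdebdebbd
  27 |  13 | dddbcccbacbcdebdebbd
  28 |  28 | debbd
  29 |  25 | debdebbd
  30 |  29 | ebbd
  31 |  26 | ebdebbd
  32 |   5 | edabcaacdddbcccbacbcdebdebbd

[2, 10, 7, 3, 21, 11, 20, 30, 8, 16, 23, 31, 0, 27, 4, 9, 19, 22, 18, 17, 12, 24, 32, 1, 6, 15, 14, 13, 28, 25, 29, 26, 5]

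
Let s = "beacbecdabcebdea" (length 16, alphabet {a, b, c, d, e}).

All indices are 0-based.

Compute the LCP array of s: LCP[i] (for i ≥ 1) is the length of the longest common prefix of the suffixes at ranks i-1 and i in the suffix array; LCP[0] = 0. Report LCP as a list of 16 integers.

sorted suffixes:
  #0 SA[0]=15  'a'
  #1 SA[1]=8  'abcebdea'
  #2 SA[2]=2  'acbecdabcebdea'
  #3 SA[3]=9  'bcebdea'
  #4 SA[4]=12  'bdea'
  #5 SA[5]=0  'beacbecdabcebdea'
  #6 SA[6]=4  'becdabcebdea'
  #7 SA[7]=3  'cbecdabcebdea'
  #8 SA[8]=6  'cdabcebdea'
  #9 SA[9]=10  'cebdea'
  #10 SA[10]=7  'dabcebdea'
  #11 SA[11]=13  'dea'
  #12 SA[12]=14  'ea'
  #13 SA[13]=1  'eacbecdabcebdea'
  #14 SA[14]=11  'ebdea'
  #15 SA[15]=5  'ecdabcebdea'

SA = [15, 8, 2, 9, 12, 0, 4, 3, 6, 10, 7, 13, 14, 1, 11, 5]
i: (SA[i-1],SA[i]) lcp shared
  1: (15,8) 1 'a'
  2: (8,2) 1 'a'
  3: (2,9) 0 ''
  4: (9,12) 1 'b'
  5: (12,0) 1 'b'
  6: (0,4) 2 'be'
  7: (4,3) 0 ''
  8: (3,6) 1 'c'
  9: (6,10) 1 'c'
  10: (10,7) 0 ''
  11: (7,13) 1 'd'
  12: (13,14) 0 ''
  13: (14,1) 2 'ea'
  14: (1,11) 1 'e'
  15: (11,5) 1 'e'

[0, 1, 1, 0, 1, 1, 2, 0, 1, 1, 0, 1, 0, 2, 1, 1]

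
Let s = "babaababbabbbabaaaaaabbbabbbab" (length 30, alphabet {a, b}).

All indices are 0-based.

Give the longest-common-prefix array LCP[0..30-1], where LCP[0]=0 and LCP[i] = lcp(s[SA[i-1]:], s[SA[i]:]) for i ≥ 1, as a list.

[0, 5, 4, 3, 2, 3, 1, 2, 4, 3, 2, 3, 6, 6, 0, 1, 3, 2, 3, 5, 3, 4, 7, 1, 4, 4, 8, 2, 5, 5]

rank→(start, suffix):
  0 → (15, 'aaaaaabbbabbbab')
  1 → (16, 'aaaaabbbabbbab')
  2 → (17, 'aaaabbbabbbab')
  3 → (18, 'aaabbbabbbab')
  4 → (3, 'aababbabbbabaaaaaabbbabbbab')
  5 → (19, 'aabbbabbbab')
  6 → (28, 'ab')
  7 → (13, 'abaaaaaabbbabbbab')
  8 → (1, 'abaababbabbbabaaaaaabbbabbbab')
  9 → (4, 'ababbabbbabaaaaaabbbabbbab')
  10 → (6, 'abbabbbabaaaaaabbbabbbab')
  11 → (24, 'abbbab')
  12 → (9, 'abbbabaaaaaabbbabbbab')
  13 → (20, 'abbbabbbab')
  14 → (29, 'b')
  15 → (14, 'baaaaaabbbabbbab')
  16 → (2, 'baababbabbbabaaaaaabbbabbbab')
  17 → (27, 'bab')
  18 → (12, 'babaaaaaabbbabbbab')
  19 → (0, 'babaababbabbbabaaaaaabbbabbbab')
  20 → (5, 'babbabbbabaaaaaabbbabbbab')
  21 → (23, 'babbbab')
  22 → (8, 'babbbabaaaaaabbbabbbab')
  23 → (26, 'bbab')
  24 → (11, 'bbabaaaaaabbbabbbab')
  25 → (22, 'bbabbbab')
  26 → (7, 'bbabbbabaaaaaabbbabbbab')
  27 → (25, 'bbbab')
  28 → (10, 'bbbabaaaaaabbbabbbab')
  29 → (21, 'bbbabbbab')

SA = [15, 16, 17, 18, 3, 19, 28, 13, 1, 4, 6, 24, 9, 20, 29, 14, 2, 27, 12, 0, 5, 23, 8, 26, 11, 22, 7, 25, 10, 21]
rank  pair      lcp
   1  s[15:],s[16:]  5  'aaaaa'
   2  s[16:],s[17:]  4  'aaaa'
   3  s[17:],s[18:]  3  'aaa'
   4  s[18:],s[3:]  2  'aa'
   5  s[3:],s[19:]  3  'aab'
   6  s[19:],s[28:]  1  'a'
   7  s[28:],s[13:]  2  'ab'
   8  s[13:],s[1:]  4  'abaa'
   9  s[1:],s[4:]  3  'aba'
  10  s[4:],s[6:]  2  'ab'
  11  s[6:],s[24:]  3  'abb'
  12  s[24:],s[9:]  6  'abbbab'
  13  s[9:],s[20:]  6  'abbbab'
  14  s[20:],s[29:]  0  ''
  15  s[29:],s[14:]  1  'b'
  16  s[14:],s[2:]  3  'baa'
  17  s[2:],s[27:]  2  'ba'
  18  s[27:],s[12:]  3  'bab'
  19  s[12:],s[0:]  5  'babaa'
  20  s[0:],s[5:]  3  'bab'
  21  s[5:],s[23:]  4  'babb'
  22  s[23:],s[8:]  7  'babbbab'
  23  s[8:],s[26:]  1  'b'
  24  s[26:],s[11:]  4  'bbab'
  25  s[11:],s[22:]  4  'bbab'
  26  s[22:],s[7:]  8  'bbabbbab'
  27  s[7:],s[25:]  2  'bb'
  28  s[25:],s[10:]  5  'bbbab'
  29  s[10:],s[21:]  5  'bbbab'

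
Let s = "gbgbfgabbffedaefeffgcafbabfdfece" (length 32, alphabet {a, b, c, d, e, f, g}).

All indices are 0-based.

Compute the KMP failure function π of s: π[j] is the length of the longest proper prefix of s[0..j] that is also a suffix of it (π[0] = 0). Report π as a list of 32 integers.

π[0] = 0
j=1 s[j]='b': π[1]=0 (border '')
j=2 s[j]='g': π[2]=1 (border 'g')
j=3 s[j]='b': π[3]=2 (border 'gb')
j=4 s[j]='f': k: 2→0; π[4]=0 (border '')
j=5 s[j]='g': π[5]=1 (border 'g')
j=6 s[j]='a': k: 1→0; π[6]=0 (border '')
j=7 s[j]='b': π[7]=0 (border '')
j=8 s[j]='b': π[8]=0 (border '')
j=9 s[j]='f': π[9]=0 (border '')
j=10 s[j]='f': π[10]=0 (border '')
j=11 s[j]='e': π[11]=0 (border '')
j=12 s[j]='d': π[12]=0 (border '')
j=13 s[j]='a': π[13]=0 (border '')
j=14 s[j]='e': π[14]=0 (border '')
j=15 s[j]='f': π[15]=0 (border '')
j=16 s[j]='e': π[16]=0 (border '')
j=17 s[j]='f': π[17]=0 (border '')
j=18 s[j]='f': π[18]=0 (border '')
j=19 s[j]='g': π[19]=1 (border 'g')
j=20 s[j]='c': k: 1→0; π[20]=0 (border '')
j=21 s[j]='a': π[21]=0 (border '')
j=22 s[j]='f': π[22]=0 (border '')
j=23 s[j]='b': π[23]=0 (border '')
j=24 s[j]='a': π[24]=0 (border '')
j=25 s[j]='b': π[25]=0 (border '')
j=26 s[j]='f': π[26]=0 (border '')
j=27 s[j]='d': π[27]=0 (border '')
j=28 s[j]='f': π[28]=0 (border '')
j=29 s[j]='e': π[29]=0 (border '')
j=30 s[j]='c': π[30]=0 (border '')
j=31 s[j]='e': π[31]=0 (border '')

[0, 0, 1, 2, 0, 1, 0, 0, 0, 0, 0, 0, 0, 0, 0, 0, 0, 0, 0, 1, 0, 0, 0, 0, 0, 0, 0, 0, 0, 0, 0, 0]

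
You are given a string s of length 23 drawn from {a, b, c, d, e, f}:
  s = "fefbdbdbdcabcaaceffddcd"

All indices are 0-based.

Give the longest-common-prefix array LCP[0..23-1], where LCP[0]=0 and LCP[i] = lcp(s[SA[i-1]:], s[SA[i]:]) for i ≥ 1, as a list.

[0, 1, 1, 0, 1, 4, 2, 0, 2, 1, 1, 0, 1, 3, 1, 2, 1, 0, 2, 0, 1, 1, 1]

rank | idx | suffix
   0 |  13 | aaceffddcd
   1 |  10 | abcaaceffddcd
   2 |  14 | aceffddcd
   3 |  11 | bcaaceffddcd
   4 |   3 | bdbdbdcabcaaceffddcd
   5 |   5 | bdbdcabcaaceffddcd
   6 |   7 | bdcabcaaceffddcd
   7 |  12 | caaceffddcd
   8 |   9 | cabcaaceffddcd
   9 |  21 | cd
  10 |  15 | ceffddcd
  11 |  22 | d
  12 |   4 | dbdbdcabcaaceffddcd
  13 |   6 | dbdcabcaaceffddcd
  14 |   8 | dcabcaaceffddcd
  15 |  20 | dcd
  16 |  19 | ddcd
  17 |   1 | efbdbdbdcabcaaceffddcd
  18 |  16 | effddcd
  19 |   2 | fbdbdbdcabcaaceffddcd
  20 |  18 | fddcd
  21 |   0 | fefbdbdbdcabcaaceffddcd
  22 |  17 | ffddcd

SA = [13, 10, 14, 11, 3, 5, 7, 12, 9, 21, 15, 22, 4, 6, 8, 20, 19, 1, 16, 2, 18, 0, 17]
i: (SA[i-1],SA[i]) lcp shared
  1: (13,10) 1 'a'
  2: (10,14) 1 'a'
  3: (14,11) 0 ''
  4: (11,3) 1 'b'
  5: (3,5) 4 'bdbd'
  6: (5,7) 2 'bd'
  7: (7,12) 0 ''
  8: (12,9) 2 'ca'
  9: (9,21) 1 'c'
  10: (21,15) 1 'c'
  11: (15,22) 0 ''
  12: (22,4) 1 'd'
  13: (4,6) 3 'dbd'
  14: (6,8) 1 'd'
  15: (8,20) 2 'dc'
  16: (20,19) 1 'd'
  17: (19,1) 0 ''
  18: (1,16) 2 'ef'
  19: (16,2) 0 ''
  20: (2,18) 1 'f'
  21: (18,0) 1 'f'
  22: (0,17) 1 'f'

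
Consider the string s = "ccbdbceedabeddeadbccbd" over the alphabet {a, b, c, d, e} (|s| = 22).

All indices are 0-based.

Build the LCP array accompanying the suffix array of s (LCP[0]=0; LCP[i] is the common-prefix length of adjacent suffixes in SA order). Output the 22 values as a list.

rank→(start, suffix):
  0 → (9, 'abeddeadbccbd')
  1 → (15, 'adbccbd')
  2 → (17, 'bccbd')
  3 → (4, 'bceedabeddeadbccbd')
  4 → (20, 'bd')
  5 → (2, 'bdbceedabeddeadbccbd')
  6 → (10, 'beddeadbccbd')
  7 → (19, 'cbd')
  8 → (1, 'cbdbceedabeddeadbccbd')
  9 → (18, 'ccbd')
  10 → (0, 'ccbdbceedabeddeadbccbd')
  11 → (5, 'ceedabeddeadbccbd')
  12 → (21, 'd')
  13 → (8, 'dabeddeadbccbd')
  14 → (16, 'dbccbd')
  15 → (3, 'dbceedabeddeadbccbd')
  16 → (12, 'ddeadbccbd')
  17 → (13, 'deadbccbd')
  18 → (14, 'eadbccbd')
  19 → (7, 'edabeddeadbccbd')
  20 → (11, 'eddeadbccbd')
  21 → (6, 'eedabeddeadbccbd')

SA = [9, 15, 17, 4, 20, 2, 10, 19, 1, 18, 0, 5, 21, 8, 16, 3, 12, 13, 14, 7, 11, 6]
i: (SA[i-1],SA[i]) lcp shared
  1: (9,15) 1 'a'
  2: (15,17) 0 ''
  3: (17,4) 2 'bc'
  4: (4,20) 1 'b'
  5: (20,2) 2 'bd'
  6: (2,10) 1 'b'
  7: (10,19) 0 ''
  8: (19,1) 3 'cbd'
  9: (1,18) 1 'c'
  10: (18,0) 4 'ccbd'
  11: (0,5) 1 'c'
  12: (5,21) 0 ''
  13: (21,8) 1 'd'
  14: (8,16) 1 'd'
  15: (16,3) 3 'dbc'
  16: (3,12) 1 'd'
  17: (12,13) 1 'd'
  18: (13,14) 0 ''
  19: (14,7) 1 'e'
  20: (7,11) 2 'ed'
  21: (11,6) 1 'e'

[0, 1, 0, 2, 1, 2, 1, 0, 3, 1, 4, 1, 0, 1, 1, 3, 1, 1, 0, 1, 2, 1]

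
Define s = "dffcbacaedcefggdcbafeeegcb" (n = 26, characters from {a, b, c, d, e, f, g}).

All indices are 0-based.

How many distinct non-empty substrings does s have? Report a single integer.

326

rank | idx | suffix
   0 |   5 | acaedcefggdcbafeeegcb
   1 |   7 | aedcefggdcbafeeegcb
   2 |  18 | afeeegcb
   3 |  25 | b
   4 |   4 | bacaedcefggdcbafeeegcb
   5 |  17 | bafeeegcb
   6 |   6 | caedcefggdcbafeeegcb
   7 |  24 | cb
   8 |   3 | cbacaedcefggdcbafeeegcb
   9 |  16 | cbafeeegcb
  10 |  10 | cefggdcbafeeegcb
  11 |  15 | dcbafeeegcb
  12 |   9 | dcefggdcbafeeegcb
  13 |   0 | dffcbacaedcefggdcbafeeegcb
  14 |   8 | edcefggdcbafeeegcb
  15 |  20 | eeegcb
  16 |  21 | eegcb
  17 |  11 | efggdcbafeeegcb
  18 |  22 | egcb
  19 |   2 | fcbacaedcefggdcbafeeegcb
  20 |  19 | feeegcb
  21 |   1 | ffcbacaedcefggdcbafeeegcb
  22 |  12 | fggdcbafeeegcb
  23 |  23 | gcb
  24 |  14 | gdcbafeeegcb
  25 |  13 | ggdcbafeeegcb

SA = [5, 7, 18, 25, 4, 17, 6, 24, 3, 16, 10, 15, 9, 0, 8, 20, 21, 11, 22, 2, 19, 1, 12, 23, 14, 13]
i: (SA[i-1],SA[i]) lcp shared
  1: (5,7) 1 'a'
  2: (7,18) 1 'a'
  3: (18,25) 0 ''
  4: (25,4) 1 'b'
  5: (4,17) 2 'ba'
  6: (17,6) 0 ''
  7: (6,24) 1 'c'
  8: (24,3) 2 'cb'
  9: (3,16) 3 'cba'
  10: (16,10) 1 'c'
  11: (10,15) 0 ''
  12: (15,9) 2 'dc'
  13: (9,0) 1 'd'
  14: (0,8) 0 ''
  15: (8,20) 1 'e'
  16: (20,21) 2 'ee'
  17: (21,11) 1 'e'
  18: (11,22) 1 'e'
  19: (22,2) 0 ''
  20: (2,19) 1 'f'
  21: (19,1) 1 'f'
  22: (1,12) 1 'f'
  23: (12,23) 0 ''
  24: (23,14) 1 'g'
  25: (14,13) 1 'g'

n(n+1)/2 = 26·27/2 = 351
Σ LCP = 0 + 1 + 1 + 0 + 1 + 2 + 0 + 1 + 2 + 3 + 1 + 0 + 2 + 1 + 0 + 1 + 2 + 1 + 1 + 0 + 1 + 1 + 1 + 0 + 1 + 1 = 25
distinct = 351 − 25 = 326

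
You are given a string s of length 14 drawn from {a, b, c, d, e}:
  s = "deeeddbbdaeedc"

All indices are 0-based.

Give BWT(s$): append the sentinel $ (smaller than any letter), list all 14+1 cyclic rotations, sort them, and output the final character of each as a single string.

cddbdbdee$eeaed

rank  rotation         last
    0  $deeeddbbdaeedc  c
    1  aeedc$deeeddbbd  d
    2  bbdaeedc$deeedd  d
    3  bdaeedc$deeeddb  b
    4  c$deeeddbbdaeed  d
    5  daeedc$deeeddbb  b
    6  dbbdaeedc$deeed  d
    7  dc$deeeddbbdaee  e
    8  ddbbdaeedc$deee  e
    9  deeeddbbdaeedc$  $
   10  edc$deeeddbbdae  e
   11  eddbbdaeedc$dee  e
   12  eedc$deeeddbbda  a
   13  eeddbbdaeedc$de  e
   14  eeeddbbdaeedc$d  d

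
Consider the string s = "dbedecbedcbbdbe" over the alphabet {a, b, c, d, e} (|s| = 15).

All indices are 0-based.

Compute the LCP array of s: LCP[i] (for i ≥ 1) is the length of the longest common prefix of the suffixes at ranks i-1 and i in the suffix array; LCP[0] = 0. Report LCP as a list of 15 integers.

[0, 1, 1, 2, 3, 0, 2, 0, 3, 1, 1, 0, 1, 1, 2]

rank | idx | suffix
   0 |  10 | bbdbe
   1 |  11 | bdbe
   2 |  13 | be
   3 |   6 | bedcbbdbe
   4 |   1 | bedecbedcbbdbe
   5 |   9 | cbbdbe
   6 |   5 | cbedcbbdbe
   7 |  12 | dbe
   8 |   0 | dbedecbedcbbdbe
   9 |   8 | dcbbdbe
  10 |   3 | decbedcbbdbe
  11 |  14 | e
  12 |   4 | ecbedcbbdbe
  13 |   7 | edcbbdbe
  14 |   2 | edecbedcbbdbe

SA = [10, 11, 13, 6, 1, 9, 5, 12, 0, 8, 3, 14, 4, 7, 2]
[i] adj suffixes → lcp
  [1] 10/11 → 1 ('b')
  [2] 11/13 → 1 ('b')
  [3] 13/6 → 2 ('be')
  [4] 6/1 → 3 ('bed')
  [5] 1/9 → 0 ('')
  [6] 9/5 → 2 ('cb')
  [7] 5/12 → 0 ('')
  [8] 12/0 → 3 ('dbe')
  [9] 0/8 → 1 ('d')
  [10] 8/3 → 1 ('d')
  [11] 3/14 → 0 ('')
  [12] 14/4 → 1 ('e')
  [13] 4/7 → 1 ('e')
  [14] 7/2 → 2 ('ed')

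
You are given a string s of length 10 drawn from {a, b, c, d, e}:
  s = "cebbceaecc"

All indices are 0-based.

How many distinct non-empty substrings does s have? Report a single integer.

sorted suffixes:
  #0 SA[0]=6  'aecc'
  #1 SA[1]=2  'bbceaecc'
  #2 SA[2]=3  'bceaecc'
  #3 SA[3]=9  'c'
  #4 SA[4]=8  'cc'
  #5 SA[5]=4  'ceaecc'
  #6 SA[6]=0  'cebbceaecc'
  #7 SA[7]=5  'eaecc'
  #8 SA[8]=1  'ebbceaecc'
  #9 SA[9]=7  'ecc'

SA = [6, 2, 3, 9, 8, 4, 0, 5, 1, 7]
[i] adj suffixes → lcp
  [1] 6/2 → 0 ('')
  [2] 2/3 → 1 ('b')
  [3] 3/9 → 0 ('')
  [4] 9/8 → 1 ('c')
  [5] 8/4 → 1 ('c')
  [6] 4/0 → 2 ('ce')
  [7] 0/5 → 0 ('')
  [8] 5/1 → 1 ('e')
  [9] 1/7 → 1 ('e')

n(n+1)/2 = 10·11/2 = 55
Σ LCP = 0 + 0 + 1 + 0 + 1 + 1 + 2 + 0 + 1 + 1 = 7
distinct = 55 − 7 = 48

48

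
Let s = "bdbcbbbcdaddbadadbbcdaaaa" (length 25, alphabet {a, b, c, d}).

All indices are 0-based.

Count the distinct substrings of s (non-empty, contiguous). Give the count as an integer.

283

rank | idx | suffix
   0 |  24 | a
   1 |  23 | aa
   2 |  22 | aaa
   3 |  21 | aaaa
   4 |  13 | adadbbcdaaaa
   5 |  15 | adbbcdaaaa
   6 |   9 | addbadadbbcdaaaa
   7 |  12 | badadbbcdaaaa
   8 |   4 | bbbcdaddbadadbbcdaaaa
   9 |  17 | bbcdaaaa
  10 |   5 | bbcdaddbadadbbcdaaaa
  11 |   2 | bcbbbcdaddbadadbbcdaaaa
  12 |  18 | bcdaaaa
  13 |   6 | bcdaddbadadbbcdaaaa
  14 |   0 | bdbcbbbcdaddbadadbbcdaaaa
  15 |   3 | cbbbcdaddbadadbbcdaaaa
  16 |  19 | cdaaaa
  17 |   7 | cdaddbadadbbcdaaaa
  18 |  20 | daaaa
  19 |  14 | dadbbcdaaaa
  20 |   8 | daddbadadbbcdaaaa
  21 |  11 | dbadadbbcdaaaa
  22 |  16 | dbbcdaaaa
  23 |   1 | dbcbbbcdaddbadadbbcdaaaa
  24 |  10 | ddbadadbbcdaaaa

SA = [24, 23, 22, 21, 13, 15, 9, 12, 4, 17, 5, 2, 18, 6, 0, 3, 19, 7, 20, 14, 8, 11, 16, 1, 10]
i: (SA[i-1],SA[i]) lcp shared
  1: (24,23) 1 'a'
  2: (23,22) 2 'aa'
  3: (22,21) 3 'aaa'
  4: (21,13) 1 'a'
  5: (13,15) 2 'ad'
  6: (15,9) 2 'ad'
  7: (9,12) 0 ''
  8: (12,4) 1 'b'
  9: (4,17) 2 'bb'
  10: (17,5) 5 'bbcda'
  11: (5,2) 1 'b'
  12: (2,18) 2 'bc'
  13: (18,6) 4 'bcda'
  14: (6,0) 1 'b'
  15: (0,3) 0 ''
  16: (3,19) 1 'c'
  17: (19,7) 3 'cda'
  18: (7,20) 0 ''
  19: (20,14) 2 'da'
  20: (14,8) 3 'dad'
  21: (8,11) 1 'd'
  22: (11,16) 2 'db'
  23: (16,1) 2 'db'
  24: (1,10) 1 'd'

n(n+1)/2 = 25·26/2 = 325
Σ LCP = 0 + 1 + 2 + 3 + 1 + 2 + 2 + 0 + 1 + 2 + 5 + 1 + 2 + 4 + 1 + 0 + 1 + 3 + 0 + 2 + 3 + 1 + 2 + 2 + 1 = 42
distinct = 325 − 42 = 283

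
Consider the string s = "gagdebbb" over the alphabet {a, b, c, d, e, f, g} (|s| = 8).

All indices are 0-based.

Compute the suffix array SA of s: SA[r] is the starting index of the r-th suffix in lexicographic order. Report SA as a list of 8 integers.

rank→(start, suffix):
  0 → (1, 'agdebbb')
  1 → (7, 'b')
  2 → (6, 'bb')
  3 → (5, 'bbb')
  4 → (3, 'debbb')
  5 → (4, 'ebbb')
  6 → (0, 'gagdebbb')
  7 → (2, 'gdebbb')

[1, 7, 6, 5, 3, 4, 0, 2]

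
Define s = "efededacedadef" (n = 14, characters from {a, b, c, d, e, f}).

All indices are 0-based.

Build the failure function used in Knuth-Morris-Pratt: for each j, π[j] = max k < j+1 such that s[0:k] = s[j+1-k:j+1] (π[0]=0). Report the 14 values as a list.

π[0] = 0
j=1 s[j]='f': π[1]=0 (border '')
j=2 s[j]='e': π[2]=1 (border 'e')
j=3 s[j]='d': k: 1→0; π[3]=0 (border '')
j=4 s[j]='e': π[4]=1 (border 'e')
j=5 s[j]='d': k: 1→0; π[5]=0 (border '')
j=6 s[j]='a': π[6]=0 (border '')
j=7 s[j]='c': π[7]=0 (border '')
j=8 s[j]='e': π[8]=1 (border 'e')
j=9 s[j]='d': k: 1→0; π[9]=0 (border '')
j=10 s[j]='a': π[10]=0 (border '')
j=11 s[j]='d': π[11]=0 (border '')
j=12 s[j]='e': π[12]=1 (border 'e')
j=13 s[j]='f': π[13]=2 (border 'ef')

[0, 0, 1, 0, 1, 0, 0, 0, 1, 0, 0, 0, 1, 2]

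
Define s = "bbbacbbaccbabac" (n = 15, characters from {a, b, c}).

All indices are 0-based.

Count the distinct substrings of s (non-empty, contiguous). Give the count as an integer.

96

sorted suffixes:
  #0 SA[0]=11  'abac'
  #1 SA[1]=13  'ac'
  #2 SA[2]=3  'acbbaccbabac'
  #3 SA[3]=7  'accbabac'
  #4 SA[4]=10  'babac'
  #5 SA[5]=12  'bac'
  #6 SA[6]=2  'bacbbaccbabac'
  #7 SA[7]=6  'baccbabac'
  #8 SA[8]=1  'bbacbbaccbabac'
  #9 SA[9]=5  'bbaccbabac'
  #10 SA[10]=0  'bbbacbbaccbabac'
  #11 SA[11]=14  'c'
  #12 SA[12]=9  'cbabac'
  #13 SA[13]=4  'cbbaccbabac'
  #14 SA[14]=8  'ccbabac'

SA = [11, 13, 3, 7, 10, 12, 2, 6, 1, 5, 0, 14, 9, 4, 8]
rank  pair      lcp
   1  s[11:],s[13:]  1  'a'
   2  s[13:],s[3:]  2  'ac'
   3  s[3:],s[7:]  2  'ac'
   4  s[7:],s[10:]  0  ''
   5  s[10:],s[12:]  2  'ba'
   6  s[12:],s[2:]  3  'bac'
   7  s[2:],s[6:]  3  'bac'
   8  s[6:],s[1:]  1  'b'
   9  s[1:],s[5:]  4  'bbac'
  10  s[5:],s[0:]  2  'bb'
  11  s[0:],s[14:]  0  ''
  12  s[14:],s[9:]  1  'c'
  13  s[9:],s[4:]  2  'cb'
  14  s[4:],s[8:]  1  'c'

n(n+1)/2 = 15·16/2 = 120
Σ LCP = 0 + 1 + 2 + 2 + 0 + 2 + 3 + 3 + 1 + 4 + 2 + 0 + 1 + 2 + 1 = 24
distinct = 120 − 24 = 96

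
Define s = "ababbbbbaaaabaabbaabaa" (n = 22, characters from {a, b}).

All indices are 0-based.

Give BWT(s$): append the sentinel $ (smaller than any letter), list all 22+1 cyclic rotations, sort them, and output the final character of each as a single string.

aabbababaa$ababbaababba

rank  rotation                 last
    0  $ababbbbbaaaabaabbaabaa  a
    1  a$ababbbbbaaaabaabbaaba  a
    2  aa$ababbbbbaaaabaabbaab  b
    3  aaaabaabbaabaa$ababbbbb  b
    4  aaabaabbaabaa$ababbbbba  a
    5  aabaa$ababbbbbaaaabaabb  b
    6  aabaabbaabaa$ababbbbbaa  a
    7  aabbaabaa$ababbbbbaaaab  b
    8  abaa$ababbbbbaaaabaabba  a
    9  abaabbaabaa$ababbbbbaaa  a
   10  ababbbbbaaaabaabbaabaa$  $
   11  abbaabaa$ababbbbbaaaaba  a
   12  abbbbbaaaabaabbaabaa$ab  b
   13  baa$ababbbbbaaaabaabbaa  a
   14  baaaabaabbaabaa$ababbbb  b
   15  baabaa$ababbbbbaaaabaab  b
   16  baabbaabaa$ababbbbbaaaa  a
   17  babbbbbaaaabaabbaabaa$a  a
   18  bbaaaabaabbaabaa$ababbb  b
   19  bbaabaa$ababbbbbaaaabaa  a
   20  bbbaaaabaabbaabaa$ababb  b
   21  bbbbaaaabaabbaabaa$abab  b
   22  bbbbbaaaabaabbaabaa$aba  a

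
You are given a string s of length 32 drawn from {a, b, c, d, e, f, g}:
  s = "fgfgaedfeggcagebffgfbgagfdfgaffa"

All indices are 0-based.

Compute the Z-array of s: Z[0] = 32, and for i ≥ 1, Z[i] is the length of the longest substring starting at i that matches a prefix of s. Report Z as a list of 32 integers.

Z[0]=32
i=1: fresh scan; Z[1]=0
i=2: fresh scan; Z[2]=2 grow→box=[2,4)
i=3: min(r-i=1, Z[1]=0)=0; Z[3]=0
i=4: fresh scan; Z[4]=0
i=5: fresh scan; Z[5]=0
i=6: fresh scan; Z[6]=0
i=7: fresh scan; Z[7]=1 grow→box=[7,8)
i=8: fresh scan; Z[8]=0
i=9: fresh scan; Z[9]=0
i=10: fresh scan; Z[10]=0
i=11: fresh scan; Z[11]=0
i=12: fresh scan; Z[12]=0
i=13: fresh scan; Z[13]=0
i=14: fresh scan; Z[14]=0
i=15: fresh scan; Z[15]=0
i=16: fresh scan; Z[16]=1 grow→box=[16,17)
i=17: fresh scan; Z[17]=3 grow→box=[17,20)
i=18: min(r-i=2, Z[1]=0)=0; Z[18]=0
i=19: min(r-i=1, Z[2]=2)=1; Z[19]=1
i=20: fresh scan; Z[20]=0
i=21: fresh scan; Z[21]=0
i=22: fresh scan; Z[22]=0
i=23: fresh scan; Z[23]=0
i=24: fresh scan; Z[24]=1 grow→box=[24,25)
i=25: fresh scan; Z[25]=0
i=26: fresh scan; Z[26]=2 grow→box=[26,28)
i=27: min(r-i=1, Z[1]=0)=0; Z[27]=0
i=28: fresh scan; Z[28]=0
i=29: fresh scan; Z[29]=1 grow→box=[29,30)
i=30: fresh scan; Z[30]=1 grow→box=[30,31)
i=31: fresh scan; Z[31]=0

[32, 0, 2, 0, 0, 0, 0, 1, 0, 0, 0, 0, 0, 0, 0, 0, 1, 3, 0, 1, 0, 0, 0, 0, 1, 0, 2, 0, 0, 1, 1, 0]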